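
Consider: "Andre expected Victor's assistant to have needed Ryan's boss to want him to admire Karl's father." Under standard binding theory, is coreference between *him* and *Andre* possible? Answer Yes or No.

Yes

*Andre* is an R-expression; Principle C requires it to be free (not bound by any c-commanding expression).
— him: subject of the clause headed by 'admire'; the pronoun does not c-command the R-expression — coreference allowed.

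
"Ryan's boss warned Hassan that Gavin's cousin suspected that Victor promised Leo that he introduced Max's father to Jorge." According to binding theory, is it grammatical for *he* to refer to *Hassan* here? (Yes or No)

*Hassan* is an R-expression; Principle C requires it to be free (not bound by any c-commanding expression).
— he: subject of the clause headed by 'introduced'; the pronoun does not c-command the R-expression — coreference allowed.

Yes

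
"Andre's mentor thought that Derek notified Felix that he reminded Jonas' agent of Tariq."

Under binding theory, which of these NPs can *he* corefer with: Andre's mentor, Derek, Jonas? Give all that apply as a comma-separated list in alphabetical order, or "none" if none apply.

Andre's mentor, Derek

*he* is a pronoun; Principle B requires it to be free in its binding domain — the clause headed by 'reminded'.
— Andre's mentor: subject of the matrix clause; c-commands the pronoun but lies outside its binding domain — allowed.
— Derek: subject of the clause headed by 'notified'; c-commands the pronoun but lies outside its binding domain — allowed.
— Jonas: possessor inside the object DP of the clause headed by 'reminded'; is c-commanded by the pronoun; coreference would bind this R-expression — blocked (Principle C).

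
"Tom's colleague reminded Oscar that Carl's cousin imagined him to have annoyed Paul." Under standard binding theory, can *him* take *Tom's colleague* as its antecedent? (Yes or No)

Yes

*him* is a pronoun; Principle B requires it to be free in its binding domain — the clause headed by 'imagined'.
— Tom's colleague: subject of the matrix clause; c-commands the pronoun but lies outside its binding domain — allowed.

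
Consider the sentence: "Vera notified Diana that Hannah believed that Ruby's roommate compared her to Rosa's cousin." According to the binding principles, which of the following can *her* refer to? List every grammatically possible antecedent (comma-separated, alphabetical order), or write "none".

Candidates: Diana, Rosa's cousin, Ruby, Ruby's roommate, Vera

Diana, Ruby, Vera

*her* is a pronoun; Principle B requires it to be free in its binding domain — the clause headed by 'compared'.
— Diana: object of the matrix clause; c-commands the pronoun but lies outside its binding domain — allowed.
— Rosa's cousin: second object of the clause headed by 'compared'; is c-commanded by the pronoun; coreference would bind this R-expression — blocked (Principle C).
— Ruby: possessor inside the subject DP of the clause headed by 'compared'; does not c-command the pronoun — Principle B does not apply; allowed.
— Ruby's roommate: subject of the clause headed by 'compared'; c-commands the pronoun within its binding domain — blocked (Principle B).
— Vera: subject of the matrix clause; c-commands the pronoun but lies outside its binding domain — allowed.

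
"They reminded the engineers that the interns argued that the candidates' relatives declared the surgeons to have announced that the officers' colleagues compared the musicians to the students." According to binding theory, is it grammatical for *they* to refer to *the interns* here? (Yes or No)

No

*the interns* is an R-expression; Principle C requires it to be free (not bound by any c-commanding expression).
— they: subject of the matrix clause; the pronoun c-commands the R-expression — coreference blocked (Principle C).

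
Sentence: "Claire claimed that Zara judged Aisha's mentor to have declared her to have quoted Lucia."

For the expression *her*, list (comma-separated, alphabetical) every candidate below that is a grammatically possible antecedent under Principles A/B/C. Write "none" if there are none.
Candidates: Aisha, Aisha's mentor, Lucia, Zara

Aisha, Zara

*her* is a pronoun; Principle B requires it to be free in its binding domain — the clause headed by 'declared'.
— Aisha: possessor inside the subject DP of the clause headed by 'declared'; does not c-command the pronoun — Principle B does not apply; allowed.
— Aisha's mentor: subject of the clause headed by 'declared'; c-commands the pronoun within its binding domain — blocked (Principle B).
— Lucia: object of the clause headed by 'quoted'; is c-commanded by the pronoun; coreference would bind this R-expression — blocked (Principle C).
— Zara: subject of the clause headed by 'judged'; c-commands the pronoun but lies outside its binding domain — allowed.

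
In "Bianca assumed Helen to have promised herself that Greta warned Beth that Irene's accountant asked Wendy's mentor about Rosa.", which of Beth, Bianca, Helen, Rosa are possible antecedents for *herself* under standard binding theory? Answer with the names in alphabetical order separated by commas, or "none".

*herself* is a reflexive; Principle A requires it to be bound within its binding domain — the clause headed by 'promised'.
— Beth: object of the clause headed by 'warned'; does not c-command the reflexive — cannot bind it (Principle A).
— Bianca: subject of the matrix clause; c-commands the reflexive but lies outside its binding domain — cannot bind it (Principle A).
— Helen: subject of the clause headed by 'promised'; c-commands the reflexive within its binding domain — allowed (Principle A).
— Rosa: second object of the clause headed by 'asked'; does not c-command the reflexive — cannot bind it (Principle A).

Helen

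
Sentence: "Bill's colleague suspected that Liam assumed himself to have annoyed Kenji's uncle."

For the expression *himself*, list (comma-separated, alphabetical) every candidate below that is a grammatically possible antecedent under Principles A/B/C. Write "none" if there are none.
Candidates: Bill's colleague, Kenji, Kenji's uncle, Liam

Liam

*himself* is a reflexive; Principle A requires it to be bound within its binding domain — the clause headed by 'assumed'.
— Bill's colleague: subject of the matrix clause; c-commands the reflexive but lies outside its binding domain — cannot bind it (Principle A).
— Kenji: possessor inside the object DP of the clause headed by 'annoyed'; does not c-command the reflexive — cannot bind it (Principle A).
— Kenji's uncle: object of the clause headed by 'annoyed'; does not c-command the reflexive — cannot bind it (Principle A).
— Liam: subject of the clause headed by 'assumed'; c-commands the reflexive within its binding domain — allowed (Principle A).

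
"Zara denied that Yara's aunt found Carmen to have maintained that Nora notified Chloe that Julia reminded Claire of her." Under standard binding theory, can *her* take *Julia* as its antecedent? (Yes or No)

*her* is a pronoun; Principle B requires it to be free in its binding domain — the clause headed by 'reminded'.
— Julia: subject of the clause headed by 'reminded'; c-commands the pronoun within its binding domain — blocked (Principle B).

No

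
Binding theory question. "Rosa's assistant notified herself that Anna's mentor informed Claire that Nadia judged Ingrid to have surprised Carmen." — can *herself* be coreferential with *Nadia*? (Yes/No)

No

*herself* is a reflexive; Principle A requires it to be bound within its binding domain — the matrix clause.
— Nadia: subject of the clause headed by 'judged'; does not c-command the reflexive — cannot bind it (Principle A).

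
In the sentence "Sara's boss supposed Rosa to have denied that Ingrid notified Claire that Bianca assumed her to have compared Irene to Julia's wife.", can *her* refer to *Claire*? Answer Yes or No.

*her* is a pronoun; Principle B requires it to be free in its binding domain — the clause headed by 'assumed'.
— Claire: object of the clause headed by 'notified'; c-commands the pronoun but lies outside its binding domain — allowed.

Yes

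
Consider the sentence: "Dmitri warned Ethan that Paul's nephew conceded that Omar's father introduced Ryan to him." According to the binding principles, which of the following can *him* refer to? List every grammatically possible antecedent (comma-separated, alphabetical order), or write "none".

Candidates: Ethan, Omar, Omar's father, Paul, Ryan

*him* is a pronoun; Principle B requires it to be free in its binding domain — the clause headed by 'introduced'.
— Ethan: object of the matrix clause; c-commands the pronoun but lies outside its binding domain — allowed.
— Omar: possessor inside the subject DP of the clause headed by 'introduced'; does not c-command the pronoun — Principle B does not apply; allowed.
— Omar's father: subject of the clause headed by 'introduced'; c-commands the pronoun within its binding domain — blocked (Principle B).
— Paul: possessor inside the subject DP of the clause headed by 'conceded'; does not c-command the pronoun — Principle B does not apply; allowed.
— Ryan: object of the clause headed by 'introduced'; c-commands the pronoun within its binding domain — blocked (Principle B).

Ethan, Omar, Paul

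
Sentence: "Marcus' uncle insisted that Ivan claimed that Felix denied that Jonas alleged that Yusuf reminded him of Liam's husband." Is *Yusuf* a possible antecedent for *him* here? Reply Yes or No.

No

*him* is a pronoun; Principle B requires it to be free in its binding domain — the clause headed by 'reminded'.
— Yusuf: subject of the clause headed by 'reminded'; c-commands the pronoun within its binding domain — blocked (Principle B).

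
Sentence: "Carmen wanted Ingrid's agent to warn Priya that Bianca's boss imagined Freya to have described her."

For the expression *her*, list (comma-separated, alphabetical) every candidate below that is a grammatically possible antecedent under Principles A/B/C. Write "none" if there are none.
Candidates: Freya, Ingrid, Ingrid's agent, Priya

*her* is a pronoun; Principle B requires it to be free in its binding domain — the clause headed by 'described'.
— Freya: subject of the clause headed by 'described'; c-commands the pronoun within its binding domain — blocked (Principle B).
— Ingrid: possessor inside the subject DP of the clause headed by 'warn'; does not c-command the pronoun — Principle B does not apply; allowed.
— Ingrid's agent: subject of the clause headed by 'warn'; c-commands the pronoun but lies outside its binding domain — allowed.
— Priya: object of the clause headed by 'warn'; c-commands the pronoun but lies outside its binding domain — allowed.

Ingrid, Ingrid's agent, Priya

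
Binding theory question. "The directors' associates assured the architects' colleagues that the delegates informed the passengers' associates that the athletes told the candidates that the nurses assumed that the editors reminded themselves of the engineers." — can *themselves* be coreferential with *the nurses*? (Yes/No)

No

*themselves* is a reflexive; Principle A requires it to be bound within its binding domain — the clause headed by 'reminded'.
— the nurses: subject of the clause headed by 'assumed'; c-commands the reflexive but lies outside its binding domain — cannot bind it (Principle A).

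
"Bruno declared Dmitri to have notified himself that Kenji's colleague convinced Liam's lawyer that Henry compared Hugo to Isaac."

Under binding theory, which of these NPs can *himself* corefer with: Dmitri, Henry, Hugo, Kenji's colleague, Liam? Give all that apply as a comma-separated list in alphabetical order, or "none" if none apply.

Dmitri

*himself* is a reflexive; Principle A requires it to be bound within its binding domain — the clause headed by 'notified'.
— Dmitri: subject of the clause headed by 'notified'; c-commands the reflexive within its binding domain — allowed (Principle A).
— Henry: subject of the clause headed by 'compared'; does not c-command the reflexive — cannot bind it (Principle A).
— Hugo: object of the clause headed by 'compared'; does not c-command the reflexive — cannot bind it (Principle A).
— Kenji's colleague: subject of the clause headed by 'convinced'; does not c-command the reflexive — cannot bind it (Principle A).
— Liam: possessor inside the object DP of the clause headed by 'convinced'; does not c-command the reflexive — cannot bind it (Principle A).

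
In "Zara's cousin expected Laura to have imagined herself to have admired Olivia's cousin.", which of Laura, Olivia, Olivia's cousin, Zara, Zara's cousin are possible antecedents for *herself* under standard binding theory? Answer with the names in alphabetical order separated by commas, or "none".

Laura

*herself* is a reflexive; Principle A requires it to be bound within its binding domain — the clause headed by 'imagined'.
— Laura: subject of the clause headed by 'imagined'; c-commands the reflexive within its binding domain — allowed (Principle A).
— Olivia: possessor inside the object DP of the clause headed by 'admired'; does not c-command the reflexive — cannot bind it (Principle A).
— Olivia's cousin: object of the clause headed by 'admired'; does not c-command the reflexive — cannot bind it (Principle A).
— Zara: possessor inside the subject DP of the matrix clause; does not c-command the reflexive — cannot bind it (Principle A).
— Zara's cousin: subject of the matrix clause; c-commands the reflexive but lies outside its binding domain — cannot bind it (Principle A).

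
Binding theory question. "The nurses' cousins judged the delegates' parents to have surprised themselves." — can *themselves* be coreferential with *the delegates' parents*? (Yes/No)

*themselves* is a reflexive; Principle A requires it to be bound within its binding domain — the clause headed by 'surprised'.
— the delegates' parents: subject of the clause headed by 'surprised'; c-commands the reflexive within its binding domain — allowed (Principle A).

Yes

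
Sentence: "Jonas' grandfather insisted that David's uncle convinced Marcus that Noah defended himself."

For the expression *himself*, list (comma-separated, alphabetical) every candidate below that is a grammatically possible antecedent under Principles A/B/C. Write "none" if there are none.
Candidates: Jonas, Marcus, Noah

*himself* is a reflexive; Principle A requires it to be bound within its binding domain — the clause headed by 'defended'.
— Jonas: possessor inside the subject DP of the matrix clause; does not c-command the reflexive — cannot bind it (Principle A).
— Marcus: object of the clause headed by 'convinced'; c-commands the reflexive but lies outside its binding domain — cannot bind it (Principle A).
— Noah: subject of the clause headed by 'defended'; c-commands the reflexive within its binding domain — allowed (Principle A).

Noah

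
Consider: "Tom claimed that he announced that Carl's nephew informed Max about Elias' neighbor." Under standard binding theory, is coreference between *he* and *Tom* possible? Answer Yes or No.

Yes

*Tom* is an R-expression; Principle C requires it to be free (not bound by any c-commanding expression).
— he: subject of the clause headed by 'announced'; the pronoun does not c-command the R-expression — coreference allowed.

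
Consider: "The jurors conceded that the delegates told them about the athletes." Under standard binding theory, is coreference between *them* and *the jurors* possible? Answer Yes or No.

Yes

*the jurors* is an R-expression; Principle C requires it to be free (not bound by any c-commanding expression).
— them: object of the clause headed by 'told'; the pronoun does not c-command the R-expression — coreference allowed.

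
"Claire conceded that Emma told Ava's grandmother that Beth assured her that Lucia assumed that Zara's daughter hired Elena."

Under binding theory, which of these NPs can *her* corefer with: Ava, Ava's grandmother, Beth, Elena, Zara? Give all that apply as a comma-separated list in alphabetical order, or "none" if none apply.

*her* is a pronoun; Principle B requires it to be free in its binding domain — the clause headed by 'assured'.
— Ava: possessor inside the object DP of the clause headed by 'told'; does not c-command the pronoun — Principle B does not apply; allowed.
— Ava's grandmother: object of the clause headed by 'told'; c-commands the pronoun but lies outside its binding domain — allowed.
— Beth: subject of the clause headed by 'assured'; c-commands the pronoun within its binding domain — blocked (Principle B).
— Elena: object of the clause headed by 'hired'; is c-commanded by the pronoun; coreference would bind this R-expression — blocked (Principle C).
— Zara: possessor inside the subject DP of the clause headed by 'hired'; is c-commanded by the pronoun; coreference would bind this R-expression — blocked (Principle C).

Ava, Ava's grandmother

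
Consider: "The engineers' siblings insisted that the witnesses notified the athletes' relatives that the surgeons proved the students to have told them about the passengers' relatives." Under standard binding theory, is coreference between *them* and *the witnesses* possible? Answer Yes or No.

Yes

*the witnesses* is an R-expression; Principle C requires it to be free (not bound by any c-commanding expression).
— them: object of the clause headed by 'told'; the pronoun does not c-command the R-expression — coreference allowed.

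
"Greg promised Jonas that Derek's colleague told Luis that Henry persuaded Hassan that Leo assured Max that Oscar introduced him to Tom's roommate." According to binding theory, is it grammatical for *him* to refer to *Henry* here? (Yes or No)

Yes

*Henry* is an R-expression; Principle C requires it to be free (not bound by any c-commanding expression).
— him: object of the clause headed by 'introduced'; the pronoun does not c-command the R-expression — coreference allowed.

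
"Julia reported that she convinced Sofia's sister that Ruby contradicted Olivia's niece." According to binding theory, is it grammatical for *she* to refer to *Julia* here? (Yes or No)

*Julia* is an R-expression; Principle C requires it to be free (not bound by any c-commanding expression).
— she: subject of the clause headed by 'convinced'; the pronoun does not c-command the R-expression — coreference allowed.

Yes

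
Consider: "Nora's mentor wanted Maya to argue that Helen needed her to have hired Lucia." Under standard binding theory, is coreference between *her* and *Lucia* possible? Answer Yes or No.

*Lucia* is an R-expression; Principle C requires it to be free (not bound by any c-commanding expression).
— her: subject of the clause headed by 'hired'; the pronoun c-commands the R-expression — coreference blocked (Principle C).

No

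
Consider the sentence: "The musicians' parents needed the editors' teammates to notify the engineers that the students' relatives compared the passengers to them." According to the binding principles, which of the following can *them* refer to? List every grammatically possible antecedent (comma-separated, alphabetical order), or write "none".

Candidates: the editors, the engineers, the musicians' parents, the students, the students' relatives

the editors, the engineers, the musicians' parents, the students

*them* is a pronoun; Principle B requires it to be free in its binding domain — the clause headed by 'compared'.
— the editors: possessor inside the subject DP of the clause headed by 'notify'; does not c-command the pronoun — Principle B does not apply; allowed.
— the engineers: object of the clause headed by 'notify'; c-commands the pronoun but lies outside its binding domain — allowed.
— the musicians' parents: subject of the matrix clause; c-commands the pronoun but lies outside its binding domain — allowed.
— the students: possessor inside the subject DP of the clause headed by 'compared'; does not c-command the pronoun — Principle B does not apply; allowed.
— the students' relatives: subject of the clause headed by 'compared'; c-commands the pronoun within its binding domain — blocked (Principle B).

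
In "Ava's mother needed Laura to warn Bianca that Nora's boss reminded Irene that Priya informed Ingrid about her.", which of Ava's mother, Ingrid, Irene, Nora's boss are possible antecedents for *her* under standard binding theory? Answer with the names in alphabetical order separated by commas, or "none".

Ava's mother, Irene, Nora's boss

*her* is a pronoun; Principle B requires it to be free in its binding domain — the clause headed by 'informed'.
— Ava's mother: subject of the matrix clause; c-commands the pronoun but lies outside its binding domain — allowed.
— Ingrid: object of the clause headed by 'informed'; c-commands the pronoun within its binding domain — blocked (Principle B).
— Irene: object of the clause headed by 'reminded'; c-commands the pronoun but lies outside its binding domain — allowed.
— Nora's boss: subject of the clause headed by 'reminded'; c-commands the pronoun but lies outside its binding domain — allowed.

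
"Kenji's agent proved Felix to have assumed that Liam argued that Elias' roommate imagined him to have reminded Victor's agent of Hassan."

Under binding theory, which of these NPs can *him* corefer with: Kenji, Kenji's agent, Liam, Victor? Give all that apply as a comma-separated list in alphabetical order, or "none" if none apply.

Kenji, Kenji's agent, Liam

*him* is a pronoun; Principle B requires it to be free in its binding domain — the clause headed by 'imagined'.
— Kenji: possessor inside the subject DP of the matrix clause; does not c-command the pronoun — Principle B does not apply; allowed.
— Kenji's agent: subject of the matrix clause; c-commands the pronoun but lies outside its binding domain — allowed.
— Liam: subject of the clause headed by 'argued'; c-commands the pronoun but lies outside its binding domain — allowed.
— Victor: possessor inside the object DP of the clause headed by 'reminded'; is c-commanded by the pronoun; coreference would bind this R-expression — blocked (Principle C).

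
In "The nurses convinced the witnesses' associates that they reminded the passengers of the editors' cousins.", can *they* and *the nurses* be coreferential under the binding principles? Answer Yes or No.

Yes

*the nurses* is an R-expression; Principle C requires it to be free (not bound by any c-commanding expression).
— they: subject of the clause headed by 'reminded'; the pronoun does not c-command the R-expression — coreference allowed.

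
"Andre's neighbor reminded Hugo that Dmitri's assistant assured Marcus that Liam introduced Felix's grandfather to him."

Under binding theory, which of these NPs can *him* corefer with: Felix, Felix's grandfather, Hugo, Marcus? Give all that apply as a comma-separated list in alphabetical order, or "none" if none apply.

*him* is a pronoun; Principle B requires it to be free in its binding domain — the clause headed by 'introduced'.
— Felix: possessor inside the object DP of the clause headed by 'introduced'; does not c-command the pronoun — Principle B does not apply; allowed.
— Felix's grandfather: object of the clause headed by 'introduced'; c-commands the pronoun within its binding domain — blocked (Principle B).
— Hugo: object of the matrix clause; c-commands the pronoun but lies outside its binding domain — allowed.
— Marcus: object of the clause headed by 'assured'; c-commands the pronoun but lies outside its binding domain — allowed.

Felix, Hugo, Marcus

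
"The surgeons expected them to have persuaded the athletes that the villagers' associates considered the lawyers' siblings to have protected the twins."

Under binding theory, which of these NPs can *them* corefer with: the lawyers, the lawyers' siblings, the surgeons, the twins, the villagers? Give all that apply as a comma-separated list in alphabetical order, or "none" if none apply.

none

*them* is a pronoun; Principle B requires it to be free in its binding domain — the matrix clause.
— the lawyers: possessor inside the subject DP of the clause headed by 'protected'; is c-commanded by the pronoun; coreference would bind this R-expression — blocked (Principle C).
— the lawyers' siblings: subject of the clause headed by 'protected'; is c-commanded by the pronoun; coreference would bind this R-expression — blocked (Principle C).
— the surgeons: subject of the matrix clause; c-commands the pronoun within its binding domain — blocked (Principle B).
— the twins: object of the clause headed by 'protected'; is c-commanded by the pronoun; coreference would bind this R-expression — blocked (Principle C).
— the villagers: possessor inside the subject DP of the clause headed by 'considered'; is c-commanded by the pronoun; coreference would bind this R-expression — blocked (Principle C).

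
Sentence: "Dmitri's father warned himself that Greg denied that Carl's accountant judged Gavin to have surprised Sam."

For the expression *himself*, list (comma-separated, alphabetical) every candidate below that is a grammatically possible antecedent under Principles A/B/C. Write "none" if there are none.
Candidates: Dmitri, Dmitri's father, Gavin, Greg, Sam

Dmitri's father

*himself* is a reflexive; Principle A requires it to be bound within its binding domain — the matrix clause.
— Dmitri: possessor inside the subject DP of the matrix clause; does not c-command the reflexive — cannot bind it (Principle A).
— Dmitri's father: subject of the matrix clause; c-commands the reflexive within its binding domain — allowed (Principle A).
— Gavin: subject of the clause headed by 'surprised'; does not c-command the reflexive — cannot bind it (Principle A).
— Greg: subject of the clause headed by 'denied'; does not c-command the reflexive — cannot bind it (Principle A).
— Sam: object of the clause headed by 'surprised'; does not c-command the reflexive — cannot bind it (Principle A).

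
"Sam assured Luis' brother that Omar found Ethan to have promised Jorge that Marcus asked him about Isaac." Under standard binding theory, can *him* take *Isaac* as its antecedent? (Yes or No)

No

*him* is a pronoun; Principle B requires it to be free in its binding domain — the clause headed by 'asked'.
— Isaac: second object of the clause headed by 'asked'; is c-commanded by the pronoun; coreference would bind this R-expression — blocked (Principle C).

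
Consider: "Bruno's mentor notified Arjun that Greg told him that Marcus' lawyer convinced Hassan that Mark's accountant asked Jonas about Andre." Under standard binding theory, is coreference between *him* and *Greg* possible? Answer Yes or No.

No

*Greg* is an R-expression; Principle C requires it to be free (not bound by any c-commanding expression).
— him: object of the clause headed by 'told'; the R-expression locally c-commands the pronoun — coreference blocked (Principle B on the pronoun).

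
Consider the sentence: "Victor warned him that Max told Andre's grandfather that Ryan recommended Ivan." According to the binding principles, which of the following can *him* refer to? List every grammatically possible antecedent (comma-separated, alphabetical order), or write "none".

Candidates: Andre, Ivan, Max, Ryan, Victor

*him* is a pronoun; Principle B requires it to be free in its binding domain — the matrix clause.
— Andre: possessor inside the object DP of the clause headed by 'told'; is c-commanded by the pronoun; coreference would bind this R-expression — blocked (Principle C).
— Ivan: object of the clause headed by 'recommended'; is c-commanded by the pronoun; coreference would bind this R-expression — blocked (Principle C).
— Max: subject of the clause headed by 'told'; is c-commanded by the pronoun; coreference would bind this R-expression — blocked (Principle C).
— Ryan: subject of the clause headed by 'recommended'; is c-commanded by the pronoun; coreference would bind this R-expression — blocked (Principle C).
— Victor: subject of the matrix clause; c-commands the pronoun within its binding domain — blocked (Principle B).

none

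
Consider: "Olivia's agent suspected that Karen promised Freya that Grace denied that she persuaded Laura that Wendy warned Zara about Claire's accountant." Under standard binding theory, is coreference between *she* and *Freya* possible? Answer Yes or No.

*Freya* is an R-expression; Principle C requires it to be free (not bound by any c-commanding expression).
— she: subject of the clause headed by 'persuaded'; the pronoun does not c-command the R-expression — coreference allowed.

Yes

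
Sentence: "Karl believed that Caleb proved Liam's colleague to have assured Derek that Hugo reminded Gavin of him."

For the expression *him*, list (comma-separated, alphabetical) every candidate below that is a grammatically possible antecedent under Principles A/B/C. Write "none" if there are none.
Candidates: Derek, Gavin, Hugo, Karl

*him* is a pronoun; Principle B requires it to be free in its binding domain — the clause headed by 'reminded'.
— Derek: object of the clause headed by 'assured'; c-commands the pronoun but lies outside its binding domain — allowed.
— Gavin: object of the clause headed by 'reminded'; c-commands the pronoun within its binding domain — blocked (Principle B).
— Hugo: subject of the clause headed by 'reminded'; c-commands the pronoun within its binding domain — blocked (Principle B).
— Karl: subject of the matrix clause; c-commands the pronoun but lies outside its binding domain — allowed.

Derek, Karl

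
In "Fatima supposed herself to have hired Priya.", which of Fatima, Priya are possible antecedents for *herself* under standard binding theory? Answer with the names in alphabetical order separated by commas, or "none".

Fatima

*herself* is a reflexive; Principle A requires it to be bound within its binding domain — the matrix clause.
— Fatima: subject of the matrix clause; c-commands the reflexive within its binding domain — allowed (Principle A).
— Priya: object of the clause headed by 'hired'; does not c-command the reflexive — cannot bind it (Principle A).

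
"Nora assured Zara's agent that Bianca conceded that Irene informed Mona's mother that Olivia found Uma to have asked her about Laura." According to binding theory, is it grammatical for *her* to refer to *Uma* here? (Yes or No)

*Uma* is an R-expression; Principle C requires it to be free (not bound by any c-commanding expression).
— her: object of the clause headed by 'asked'; the R-expression locally c-commands the pronoun — coreference blocked (Principle B on the pronoun).

No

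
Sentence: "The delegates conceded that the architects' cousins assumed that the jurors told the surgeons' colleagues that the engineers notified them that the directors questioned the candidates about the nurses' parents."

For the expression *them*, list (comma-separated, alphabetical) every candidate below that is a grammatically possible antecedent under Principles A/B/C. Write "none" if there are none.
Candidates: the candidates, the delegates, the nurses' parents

the delegates

*them* is a pronoun; Principle B requires it to be free in its binding domain — the clause headed by 'notified'.
— the candidates: object of the clause headed by 'questioned'; is c-commanded by the pronoun; coreference would bind this R-expression — blocked (Principle C).
— the delegates: subject of the matrix clause; c-commands the pronoun but lies outside its binding domain — allowed.
— the nurses' parents: second object of the clause headed by 'questioned'; is c-commanded by the pronoun; coreference would bind this R-expression — blocked (Principle C).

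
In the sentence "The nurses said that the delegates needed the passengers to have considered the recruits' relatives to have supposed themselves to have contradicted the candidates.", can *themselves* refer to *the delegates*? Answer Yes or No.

*themselves* is a reflexive; Principle A requires it to be bound within its binding domain — the clause headed by 'supposed'.
— the delegates: subject of the clause headed by 'needed'; c-commands the reflexive but lies outside its binding domain — cannot bind it (Principle A).

No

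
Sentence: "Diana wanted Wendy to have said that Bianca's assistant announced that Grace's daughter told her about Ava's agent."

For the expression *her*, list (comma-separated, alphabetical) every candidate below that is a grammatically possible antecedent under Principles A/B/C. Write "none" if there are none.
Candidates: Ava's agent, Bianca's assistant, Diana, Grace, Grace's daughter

*her* is a pronoun; Principle B requires it to be free in its binding domain — the clause headed by 'told'.
— Ava's agent: second object of the clause headed by 'told'; is c-commanded by the pronoun; coreference would bind this R-expression — blocked (Principle C).
— Bianca's assistant: subject of the clause headed by 'announced'; c-commands the pronoun but lies outside its binding domain — allowed.
— Diana: subject of the matrix clause; c-commands the pronoun but lies outside its binding domain — allowed.
— Grace: possessor inside the subject DP of the clause headed by 'told'; does not c-command the pronoun — Principle B does not apply; allowed.
— Grace's daughter: subject of the clause headed by 'told'; c-commands the pronoun within its binding domain — blocked (Principle B).

Bianca's assistant, Diana, Grace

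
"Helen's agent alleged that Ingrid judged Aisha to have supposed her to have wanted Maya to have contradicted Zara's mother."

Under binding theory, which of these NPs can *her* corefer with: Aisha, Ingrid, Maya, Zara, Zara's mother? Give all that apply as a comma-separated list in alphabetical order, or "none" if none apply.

Ingrid

*her* is a pronoun; Principle B requires it to be free in its binding domain — the clause headed by 'supposed'.
— Aisha: subject of the clause headed by 'supposed'; c-commands the pronoun within its binding domain — blocked (Principle B).
— Ingrid: subject of the clause headed by 'judged'; c-commands the pronoun but lies outside its binding domain — allowed.
— Maya: subject of the clause headed by 'contradicted'; is c-commanded by the pronoun; coreference would bind this R-expression — blocked (Principle C).
— Zara: possessor inside the object DP of the clause headed by 'contradicted'; is c-commanded by the pronoun; coreference would bind this R-expression — blocked (Principle C).
— Zara's mother: object of the clause headed by 'contradicted'; is c-commanded by the pronoun; coreference would bind this R-expression — blocked (Principle C).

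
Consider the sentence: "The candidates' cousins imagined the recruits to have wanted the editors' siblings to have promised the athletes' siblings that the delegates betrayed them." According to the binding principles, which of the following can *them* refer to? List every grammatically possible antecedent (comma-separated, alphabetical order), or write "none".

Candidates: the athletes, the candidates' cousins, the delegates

*them* is a pronoun; Principle B requires it to be free in its binding domain — the clause headed by 'betrayed'.
— the athletes: possessor inside the object DP of the clause headed by 'promised'; does not c-command the pronoun — Principle B does not apply; allowed.
— the candidates' cousins: subject of the matrix clause; c-commands the pronoun but lies outside its binding domain — allowed.
— the delegates: subject of the clause headed by 'betrayed'; c-commands the pronoun within its binding domain — blocked (Principle B).

the athletes, the candidates' cousins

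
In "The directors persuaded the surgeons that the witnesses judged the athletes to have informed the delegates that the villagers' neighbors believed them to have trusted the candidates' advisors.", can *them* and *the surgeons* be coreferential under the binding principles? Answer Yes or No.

Yes

*the surgeons* is an R-expression; Principle C requires it to be free (not bound by any c-commanding expression).
— them: subject of the clause headed by 'trusted'; the pronoun does not c-command the R-expression — coreference allowed.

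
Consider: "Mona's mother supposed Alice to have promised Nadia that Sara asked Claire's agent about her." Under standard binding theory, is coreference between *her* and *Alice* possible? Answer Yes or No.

Yes

*Alice* is an R-expression; Principle C requires it to be free (not bound by any c-commanding expression).
— her: second object of the clause headed by 'asked'; the pronoun does not c-command the R-expression — coreference allowed.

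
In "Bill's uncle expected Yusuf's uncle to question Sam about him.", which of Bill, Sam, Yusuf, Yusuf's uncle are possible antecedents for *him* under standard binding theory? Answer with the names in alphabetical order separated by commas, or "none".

*him* is a pronoun; Principle B requires it to be free in its binding domain — the clause headed by 'question'.
— Bill: possessor inside the subject DP of the matrix clause; does not c-command the pronoun — Principle B does not apply; allowed.
— Sam: object of the clause headed by 'question'; c-commands the pronoun within its binding domain — blocked (Principle B).
— Yusuf: possessor inside the subject DP of the clause headed by 'question'; does not c-command the pronoun — Principle B does not apply; allowed.
— Yusuf's uncle: subject of the clause headed by 'question'; c-commands the pronoun within its binding domain — blocked (Principle B).

Bill, Yusuf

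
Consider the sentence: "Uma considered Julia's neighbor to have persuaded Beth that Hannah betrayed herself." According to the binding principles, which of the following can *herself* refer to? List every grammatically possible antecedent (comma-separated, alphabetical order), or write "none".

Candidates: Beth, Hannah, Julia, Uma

*herself* is a reflexive; Principle A requires it to be bound within its binding domain — the clause headed by 'betrayed'.
— Beth: object of the clause headed by 'persuaded'; c-commands the reflexive but lies outside its binding domain — cannot bind it (Principle A).
— Hannah: subject of the clause headed by 'betrayed'; c-commands the reflexive within its binding domain — allowed (Principle A).
— Julia: possessor inside the subject DP of the clause headed by 'persuaded'; does not c-command the reflexive — cannot bind it (Principle A).
— Uma: subject of the matrix clause; c-commands the reflexive but lies outside its binding domain — cannot bind it (Principle A).

Hannah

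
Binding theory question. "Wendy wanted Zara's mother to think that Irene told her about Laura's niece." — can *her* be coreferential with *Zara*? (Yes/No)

*her* is a pronoun; Principle B requires it to be free in its binding domain — the clause headed by 'told'.
— Zara: possessor inside the subject DP of the clause headed by 'think'; does not c-command the pronoun — Principle B does not apply; allowed.

Yes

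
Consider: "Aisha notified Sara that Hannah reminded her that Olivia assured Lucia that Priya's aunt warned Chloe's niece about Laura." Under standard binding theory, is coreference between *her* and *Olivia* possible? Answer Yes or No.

*Olivia* is an R-expression; Principle C requires it to be free (not bound by any c-commanding expression).
— her: object of the clause headed by 'reminded'; the pronoun c-commands the R-expression — coreference blocked (Principle C).

No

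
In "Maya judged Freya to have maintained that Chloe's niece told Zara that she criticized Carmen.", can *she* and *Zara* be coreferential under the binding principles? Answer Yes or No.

*Zara* is an R-expression; Principle C requires it to be free (not bound by any c-commanding expression).
— she: subject of the clause headed by 'criticized'; the pronoun does not c-command the R-expression — coreference allowed.

Yes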